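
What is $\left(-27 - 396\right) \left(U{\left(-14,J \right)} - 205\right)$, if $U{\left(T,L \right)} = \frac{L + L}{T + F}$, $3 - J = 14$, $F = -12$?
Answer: $\frac{1122642}{13} \approx 86357.0$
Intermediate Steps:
$J = -11$ ($J = 3 - 14 = -11$)
$U{\left(T,L \right)} = \frac{2 L}{-12 + T}$ ($U{\left(T,L \right)} = \frac{L + L}{T - 12} = \frac{2 L}{-12 + T}$)
$\left(-27 - 396\right) \left(U{\left(-14,J \right)} - 205\right) = \left(-27 - 396\right) \left(2 \left(-11\right) \frac{1}{-12 - 14} - 205\right) = - 423 \left(2 \left(-11\right) \frac{1}{-26} - 205\right) = - 423 \left(2 \left(-11\right) \left(- \frac{1}{26}\right) - 205\right) = - 423 \left(\frac{11}{13} - 205\right) = \left(-423\right) \left(- \frac{2654}{13}\right) = \frac{1122642}{13}$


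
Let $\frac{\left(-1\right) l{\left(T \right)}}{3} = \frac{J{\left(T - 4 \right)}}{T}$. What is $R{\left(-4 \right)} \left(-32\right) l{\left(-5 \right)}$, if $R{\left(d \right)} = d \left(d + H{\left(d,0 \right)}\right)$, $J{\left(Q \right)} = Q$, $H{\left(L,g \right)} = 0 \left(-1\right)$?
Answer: $\frac{13824}{5} \approx 2764.8$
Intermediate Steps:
$H{\left(L,g \right)} = 0$
$l{\left(T \right)} = - \frac{3 \left(-4 + T\right)}{T}$ ($l{\left(T \right)} = - 3 \frac{T - 4}{T} = - 3 \frac{-4 + T}{T} = - \frac{3 \left(-4 + T\right)}{T}$)
$R{\left(d \right)} = d^{2}$ ($R{\left(d \right)} = d \left(d + 0\right) = d d = d^{2}$)
$R{\left(-4 \right)} \left(-32\right) l{\left(-5 \right)} = \left(-4\right)^{2} \left(-32\right) \left(-3 + \frac{12}{-5}\right) = 16 \left(-32\right) \left(-3 + 12 \left(- \frac{1}{5}\right)\right) = - 512 \left(-3 - \frac{12}{5}\right) = \left(-512\right) \left(- \frac{27}{5}\right) = \frac{13824}{5}$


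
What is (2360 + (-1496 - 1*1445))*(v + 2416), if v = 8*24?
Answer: -1515248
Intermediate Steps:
v = 192
(2360 + (-1496 - 1*1445))*(v + 2416) = (2360 + (-1496 - 1*1445))*(192 + 2416) = (2360 + (-1496 - 1445))*2608 = (2360 - 2941)*2608 = -581*2608 = -1515248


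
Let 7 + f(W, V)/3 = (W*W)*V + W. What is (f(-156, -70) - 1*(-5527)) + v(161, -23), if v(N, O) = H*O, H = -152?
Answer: -5102026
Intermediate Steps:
v(N, O) = -152*O
f(W, V) = -21 + 3*W + 3*V*W**2 (f(W, V) = -21 + 3*((W*W)*V + W) = -21 + 3*(W**2*V + W) = -21 + 3*(V*W**2 + W) = -21 + 3*(W + V*W**2) = -21 + (3*W + 3*V*W**2) = -21 + 3*W + 3*V*W**2)
(f(-156, -70) - 1*(-5527)) + v(161, -23) = ((-21 + 3*(-156) + 3*(-70)*(-156)**2) - 1*(-5527)) - 152*(-23) = ((-21 - 468 + 3*(-70)*24336) + 5527) + 3496 = ((-21 - 468 - 5110560) + 5527) + 3496 = (-5111049 + 5527) + 3496 = -5105522 + 3496 = -5102026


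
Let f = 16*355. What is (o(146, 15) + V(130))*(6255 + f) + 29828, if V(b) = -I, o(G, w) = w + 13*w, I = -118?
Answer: 3944508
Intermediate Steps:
f = 5680
o(G, w) = 14*w
V(b) = 118 (V(b) = -1*(-118) = 118)
(o(146, 15) + V(130))*(6255 + f) + 29828 = (14*15 + 118)*(6255 + 5680) + 29828 = (210 + 118)*11935 + 29828 = 328*11935 + 29828 = 3914680 + 29828 = 3944508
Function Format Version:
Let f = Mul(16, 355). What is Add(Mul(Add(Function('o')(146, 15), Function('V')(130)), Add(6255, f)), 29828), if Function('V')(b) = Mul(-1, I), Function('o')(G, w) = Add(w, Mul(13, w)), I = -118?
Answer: 3944508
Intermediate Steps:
f = 5680
Function('o')(G, w) = Mul(14, w)
Function('V')(b) = 118 (Function('V')(b) = Mul(-1, -118) = 118)
Add(Mul(Add(Function('o')(146, 15), Function('V')(130)), Add(6255, f)), 29828) = Add(Mul(Add(Mul(14, 15), 118), Add(6255, 5680)), 29828) = Add(Mul(Add(210, 118), 11935), 29828) = Add(Mul(328, 11935), 29828) = Add(3914680, 29828) = 3944508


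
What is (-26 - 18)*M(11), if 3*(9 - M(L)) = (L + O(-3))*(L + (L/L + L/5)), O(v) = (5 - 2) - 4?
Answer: 5060/3 ≈ 1686.7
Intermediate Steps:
O(v) = -1 (O(v) = 3 - 4 = -1)
M(L) = 9 - (1 + 6*L/5)*(-1 + L)/3 (M(L) = 9 - (L - 1)*(L + (L/L + L/5))/3 = 9 - (-1 + L)*(L + (1 + L*(1/5)))/3 = 9 - (-1 + L)*(L + (1 + L/5))/3 = 9 - (-1 + L)*(1 + 6*L/5)/3 = 9 - (1 + 6*L/5)*(-1 + L)/3)
(-26 - 18)*M(11) = (-26 - 18)*(28/3 - 2/5*11**2 + (1/15)*11) = -44*(28/3 - 2/5*121 + 11/15) = -44*(28/3 - 242/5 + 11/15) = -44*(-115/3) = 5060/3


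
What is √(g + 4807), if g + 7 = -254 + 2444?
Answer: √6990 ≈ 83.606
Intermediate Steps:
g = 2183 (g = -7 + (-254 + 2444) = -7 + 2190 = 2183)
√(g + 4807) = √(2183 + 4807) = √6990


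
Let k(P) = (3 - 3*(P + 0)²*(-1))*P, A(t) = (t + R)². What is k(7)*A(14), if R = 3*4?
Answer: 709800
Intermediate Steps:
R = 12
A(t) = (12 + t)² (A(t) = (t + 12)² = (12 + t)²)
k(P) = P*(3 + 3*P²) (k(P) = (3 - 3*P²*(-1))*P = (3 + 3*P²)*P = P*(3 + 3*P²))
k(7)*A(14) = (3*7*(1 + 7²))*(12 + 14)² = (3*7*(1 + 49))*26² = (3*7*50)*676 = 1050*676 = 709800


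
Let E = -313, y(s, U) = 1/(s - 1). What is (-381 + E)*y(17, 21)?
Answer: -347/8 ≈ -43.375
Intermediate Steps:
y(s, U) = 1/(-1 + s)
(-381 + E)*y(17, 21) = (-381 - 313)/(-1 + 17) = -694/16 = -694*1/16 = -347/8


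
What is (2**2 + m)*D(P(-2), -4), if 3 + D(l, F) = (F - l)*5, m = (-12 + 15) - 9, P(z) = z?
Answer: 26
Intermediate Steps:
m = -6 (m = 3 - 9 = -6)
D(l, F) = -3 - 5*l + 5*F (D(l, F) = -3 + (F - l)*5 = -3 + (-5*l + 5*F) = -3 - 5*l + 5*F)
(2**2 + m)*D(P(-2), -4) = (2**2 - 6)*(-3 - 5*(-2) + 5*(-4)) = (4 - 6)*(-3 + 10 - 20) = -2*(-13) = 26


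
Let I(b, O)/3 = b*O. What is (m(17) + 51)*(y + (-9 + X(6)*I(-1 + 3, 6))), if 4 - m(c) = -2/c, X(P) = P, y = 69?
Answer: 258612/17 ≈ 15212.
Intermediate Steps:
I(b, O) = 3*O*b (I(b, O) = 3*(b*O) = 3*(O*b) = 3*O*b)
m(c) = 4 + 2/c (m(c) = 4 - (-2)/c = 4 + 2/c)
(m(17) + 51)*(y + (-9 + X(6)*I(-1 + 3, 6))) = ((4 + 2/17) + 51)*(69 + (-9 + 6*(3*6*(-1 + 3)))) = ((4 + 2*(1/17)) + 51)*(69 + (-9 + 6*(3*6*2))) = ((4 + 2/17) + 51)*(69 + (-9 + 6*36)) = (70/17 + 51)*(69 + (-9 + 216)) = 937*(69 + 207)/17 = (937/17)*276 = 258612/17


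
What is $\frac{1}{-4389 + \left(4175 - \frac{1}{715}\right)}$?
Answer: $- \frac{715}{153011} \approx -0.0046729$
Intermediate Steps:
$\frac{1}{-4389 + \left(4175 - \frac{1}{715}\right)} = \frac{1}{-4389 + \frac{2985124}{715}} = \frac{1}{- \frac{153011}{715}} = - \frac{715}{153011}$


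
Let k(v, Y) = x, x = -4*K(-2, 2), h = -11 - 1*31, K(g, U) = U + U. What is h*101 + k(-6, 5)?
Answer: -4258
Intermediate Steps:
K(g, U) = 2*U
h = -42 (h = -11 - 31 = -42)
x = -16 (x = -8*2 = -4*4 = -16)
k(v, Y) = -16
h*101 + k(-6, 5) = -42*101 - 16 = -4242 - 16 = -4258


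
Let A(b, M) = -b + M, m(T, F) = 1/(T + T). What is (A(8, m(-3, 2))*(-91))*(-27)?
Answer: -40131/2 ≈ -20066.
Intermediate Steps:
m(T, F) = 1/(2*T)
A(b, M) = M - b
(A(8, m(-3, 2))*(-91))*(-27) = (((½)/(-3) - 1*8)*(-91))*(-27) = (((½)*(-⅓) - 8)*(-91))*(-27) = ((-⅙ - 8)*(-91))*(-27) = -49/6*(-91)*(-27) = (4459/6)*(-27) = -40131/2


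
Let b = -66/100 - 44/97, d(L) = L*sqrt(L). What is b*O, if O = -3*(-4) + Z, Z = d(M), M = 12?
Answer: -32406/2425 - 64812*sqrt(3)/2425 ≈ -59.655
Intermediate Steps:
d(L) = L**(3/2)
Z = 24*sqrt(3) (Z = 12**(3/2) = 24*sqrt(3) ≈ 41.569)
b = -5401/4850 (b = -66*1/100 - 44*1/97 = -33/50 - 44/97 = -5401/4850 ≈ -1.1136)
O = 12 + 24*sqrt(3) (O = -3*(-4) + 24*sqrt(3) = 12 + 24*sqrt(3) ≈ 53.569)
b*O = -5401*(12 + 24*sqrt(3))/4850 = -32406/2425 - 64812*sqrt(3)/2425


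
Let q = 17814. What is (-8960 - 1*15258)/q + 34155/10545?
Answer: 11768612/6261621 ≈ 1.8795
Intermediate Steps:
(-8960 - 1*15258)/q + 34155/10545 = (-8960 - 1*15258)/17814 + 34155/10545 = (-8960 - 15258)*(1/17814) + 34155*(1/10545) = -24218*1/17814 + 2277/703 = -12109/8907 + 2277/703 = 11768612/6261621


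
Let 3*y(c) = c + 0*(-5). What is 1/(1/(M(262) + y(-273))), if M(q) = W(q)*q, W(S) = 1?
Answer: 171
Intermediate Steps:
y(c) = c/3 (y(c) = (c + 0*(-5))/3 = (c + 0)/3 = c/3)
M(q) = q (M(q) = 1*q = q)
1/(1/(M(262) + y(-273))) = 1/(1/(262 + (⅓)*(-273))) = 1/(1/(262 - 91)) = 1/(1/171) = 171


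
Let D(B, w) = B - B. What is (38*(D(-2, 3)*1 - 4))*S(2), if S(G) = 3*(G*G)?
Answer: -1824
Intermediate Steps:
D(B, w) = 0
S(G) = 3*G**2
(38*(D(-2, 3)*1 - 4))*S(2) = (38*(0*1 - 4))*(3*2**2) = (38*(0 - 4))*(3*4) = (38*(-4))*12 = -152*12 = -1824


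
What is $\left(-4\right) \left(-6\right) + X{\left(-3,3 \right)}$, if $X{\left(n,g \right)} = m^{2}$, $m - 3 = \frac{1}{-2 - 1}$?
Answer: $\frac{280}{9} \approx 31.111$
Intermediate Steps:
$m = \frac{8}{3}$ ($m = 3 + \frac{1}{-2 - 1} = 3 + \frac{1}{-3} = 3 - \frac{1}{3} = \frac{8}{3} \approx 2.6667$)
$X{\left(n,g \right)} = \frac{64}{9}$ ($X{\left(n,g \right)} = \left(\frac{8}{3}\right)^{2} = \frac{64}{9}$)
$\left(-4\right) \left(-6\right) + X{\left(-3,3 \right)} = \left(-4\right) \left(-6\right) + \frac{64}{9} = 24 + \frac{64}{9} = \frac{280}{9}$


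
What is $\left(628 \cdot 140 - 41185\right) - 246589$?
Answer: $-199854$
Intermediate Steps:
$\left(628 \cdot 140 - 41185\right) - 246589 = \left(87920 - 41185\right) - 246589 = 46735 - 246589 = -199854$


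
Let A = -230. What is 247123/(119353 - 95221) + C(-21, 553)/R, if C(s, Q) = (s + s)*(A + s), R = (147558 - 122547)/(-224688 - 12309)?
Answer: -956916633905/9580404 ≈ -99883.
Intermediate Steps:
R = -2779/26333 (R = 25011/(-236997) = 25011*(-1/236997) = -2779/26333 ≈ -0.10553)
C(s, Q) = 2*s*(-230 + s) (C(s, Q) = (s + s)*(-230 + s) = (2*s)*(-230 + s) = 2*s*(-230 + s))
247123/(119353 - 95221) + C(-21, 553)/R = 247123/(119353 - 95221) + (2*(-21)*(-230 - 21))/(-2779/26333) = 247123/24132 + (2*(-21)*(-251))*(-26333/2779) = 247123*(1/24132) + 10542*(-26333/2779) = 247123/24132 - 39657498/397 = -956916633905/9580404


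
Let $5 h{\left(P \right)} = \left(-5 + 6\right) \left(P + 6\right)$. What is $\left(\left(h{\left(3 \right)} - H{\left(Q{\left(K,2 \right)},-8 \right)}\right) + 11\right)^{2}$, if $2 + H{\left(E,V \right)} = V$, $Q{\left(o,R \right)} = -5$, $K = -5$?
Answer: $\frac{12996}{25} \approx 519.84$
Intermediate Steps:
$H{\left(E,V \right)} = -2 + V$
$h{\left(P \right)} = \frac{6}{5} + \frac{P}{5}$ ($h{\left(P \right)} = \frac{\left(-5 + 6\right) \left(P + 6\right)}{5} = \frac{1 \left(6 + P\right)}{5} = \frac{6 + P}{5} = \frac{6}{5} + \frac{P}{5}$)
$\left(\left(h{\left(3 \right)} - H{\left(Q{\left(K,2 \right)},-8 \right)}\right) + 11\right)^{2} = \left(\left(\left(\frac{6}{5} + \frac{1}{5} \cdot 3\right) - \left(-2 - 8\right)\right) + 11\right)^{2} = \left(\left(\left(\frac{6}{5} + \frac{3}{5}\right) - -10\right) + 11\right)^{2} = \left(\left(\frac{9}{5} + 10\right) + 11\right)^{2} = \left(\frac{59}{5} + 11\right)^{2} = \left(\frac{114}{5}\right)^{2} = \frac{12996}{25}$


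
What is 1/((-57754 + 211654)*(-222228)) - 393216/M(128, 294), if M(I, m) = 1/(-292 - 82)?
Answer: 5029677981027532799/34200889200 ≈ 1.4706e+8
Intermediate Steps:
M(I, m) = -1/374 (M(I, m) = 1/(-374) = -1/374)
1/((-57754 + 211654)*(-222228)) - 393216/M(128, 294) = 1/((-57754 + 211654)*(-222228)) - 393216/(-1/374) = -1/222228/153900 - 393216*(-374) = (1/153900)*(-1/222228) + 147062784 = -1/34200889200 + 147062784 = 5029677981027532799/34200889200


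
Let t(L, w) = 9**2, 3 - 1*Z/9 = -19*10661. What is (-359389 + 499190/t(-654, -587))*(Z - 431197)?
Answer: -39822979074659/81 ≈ -4.9164e+11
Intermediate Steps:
Z = 1823058 (Z = 27 - (-171)*10661 = 27 - 9*(-202559) = 27 + 1823031 = 1823058)
t(L, w) = 81
(-359389 + 499190/t(-654, -587))*(Z - 431197) = (-359389 + 499190/81)*(1823058 - 431197) = (-359389 + 499190*(1/81))*1391861 = (-359389 + 499190/81)*1391861 = -28611319/81*1391861 = -39822979074659/81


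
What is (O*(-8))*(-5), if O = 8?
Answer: 320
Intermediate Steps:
(O*(-8))*(-5) = (8*(-8))*(-5) = -64*(-5) = 320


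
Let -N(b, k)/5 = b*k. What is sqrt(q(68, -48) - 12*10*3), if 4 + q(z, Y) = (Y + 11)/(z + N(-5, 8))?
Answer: I*sqrt(6538463)/134 ≈ 19.082*I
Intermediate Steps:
N(b, k) = -5*b*k
q(z, Y) = -4 + (11 + Y)/(200 + z) (q(z, Y) = -4 + (Y + 11)/(z - 5*(-5)*8) = -4 + (11 + Y)/(z + 200) = -4 + (11 + Y)/(200 + z))
sqrt(q(68, -48) - 12*10*3) = sqrt((-789 - 48 - 4*68)/(200 + 68) - 12*10*3) = sqrt((-789 - 48 - 272)/268 - 120*3) = sqrt((1/268)*(-1109) - 360) = sqrt(-1109/268 - 360) = sqrt(-97589/268) = I*sqrt(6538463)/134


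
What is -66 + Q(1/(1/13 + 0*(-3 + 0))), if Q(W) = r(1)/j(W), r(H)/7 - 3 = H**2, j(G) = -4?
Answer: -73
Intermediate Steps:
r(H) = 21 + 7*H**2
Q(W) = -7 (Q(W) = (21 + 7*1**2)/(-4) = (21 + 7*1)*(-1/4) = (21 + 7)*(-1/4) = 28*(-1/4) = -7)
-66 + Q(1/(1/13 + 0*(-3 + 0))) = -66 - 7 = -73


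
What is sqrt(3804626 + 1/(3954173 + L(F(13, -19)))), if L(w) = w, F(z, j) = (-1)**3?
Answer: 3*sqrt(1652420535948616271)/1977086 ≈ 1950.5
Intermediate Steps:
F(z, j) = -1
sqrt(3804626 + 1/(3954173 + L(F(13, -19)))) = sqrt(3804626 + 1/(3954173 - 1)) = sqrt(3804626 + 1/3954172) = sqrt(15044145599673/3954172) = 3*sqrt(1652420535948616271)/1977086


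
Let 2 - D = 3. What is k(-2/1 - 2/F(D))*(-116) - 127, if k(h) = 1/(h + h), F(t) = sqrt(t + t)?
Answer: -323/3 + 29*I*sqrt(2)/3 ≈ -107.67 + 13.671*I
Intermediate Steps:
D = -1 (D = 2 - 1*3 = 2 - 3 = -1)
F(t) = sqrt(2)*sqrt(t) (F(t) = sqrt(2*t) = sqrt(2)*sqrt(t))
k(h) = 1/(2*h)
k(-2/1 - 2/F(D))*(-116) - 127 = (1/(2*(-2/1 - 2*(-I*sqrt(2)/2))))*(-116) - 127 = (1/(2*(-2*1 - 2*(-I*sqrt(2)/2))))*(-116) - 127 = (1/(2*(-2 - 2*(-I*sqrt(2)/2))))*(-116) - 127 = (1/(2*(-2 - (-1)*I*sqrt(2))))*(-116) - 127 = (1/(2*(-2 + I*sqrt(2))))*(-116) - 127 = -58/(-2 + I*sqrt(2)) - 127 = -127 - 58/(-2 + I*sqrt(2))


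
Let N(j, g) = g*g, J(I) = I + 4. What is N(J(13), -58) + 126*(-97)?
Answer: -8858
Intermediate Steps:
J(I) = 4 + I
N(j, g) = g²
N(J(13), -58) + 126*(-97) = (-58)² + 126*(-97) = 3364 - 12222 = -8858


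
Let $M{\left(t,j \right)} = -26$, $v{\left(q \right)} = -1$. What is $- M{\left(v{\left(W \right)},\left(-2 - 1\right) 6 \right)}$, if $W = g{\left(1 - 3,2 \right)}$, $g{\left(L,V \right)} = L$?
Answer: $26$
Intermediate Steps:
$W = -2$ ($W = 1 - 3 = -2$)
$- M{\left(v{\left(W \right)},\left(-2 - 1\right) 6 \right)} = \left(-1\right) \left(-26\right) = 26$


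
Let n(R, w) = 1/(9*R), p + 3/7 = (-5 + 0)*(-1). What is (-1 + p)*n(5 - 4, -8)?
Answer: 25/63 ≈ 0.39683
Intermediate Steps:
p = 32/7 (p = -3/7 + (-5 + 0)*(-1) = -3/7 - 5*(-1) = -3/7 + 5 = 32/7 ≈ 4.5714)
n(R, w) = 1/(9*R)
(-1 + p)*n(5 - 4, -8) = (-1 + 32/7)*(1/(9*(5 - 4))) = 25*((1/9)/1)/7 = 25*((1/9)*1)/7 = (25/7)*(1/9) = 25/63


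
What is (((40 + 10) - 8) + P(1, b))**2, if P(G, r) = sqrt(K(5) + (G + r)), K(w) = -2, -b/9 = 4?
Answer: (42 + I*sqrt(37))**2 ≈ 1727.0 + 510.95*I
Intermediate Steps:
b = -36 (b = -9*4 = -36)
P(G, r) = sqrt(-2 + G + r) (P(G, r) = sqrt(-2 + (G + r)) = sqrt(-2 + G + r))
(((40 + 10) - 8) + P(1, b))**2 = (((40 + 10) - 8) + sqrt(-2 + 1 - 36))**2 = ((50 - 8) + sqrt(-37))**2 = (42 + I*sqrt(37))**2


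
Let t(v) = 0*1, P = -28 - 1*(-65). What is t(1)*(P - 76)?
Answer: 0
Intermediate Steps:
P = 37 (P = -28 + 65 = 37)
t(v) = 0
t(1)*(P - 76) = 0*(37 - 76) = 0*(-39) = 0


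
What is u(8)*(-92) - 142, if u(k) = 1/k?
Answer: -307/2 ≈ -153.50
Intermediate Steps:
u(8)*(-92) - 142 = -92/8 - 142 = (⅛)*(-92) - 142 = -23/2 - 142 = -307/2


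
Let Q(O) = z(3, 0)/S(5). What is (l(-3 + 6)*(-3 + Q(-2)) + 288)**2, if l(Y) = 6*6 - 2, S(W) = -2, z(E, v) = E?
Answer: 18225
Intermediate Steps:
l(Y) = 34 (l(Y) = 36 - 2 = 34)
Q(O) = -3/2 (Q(O) = 3/(-2) = 3*(-1/2) = -3/2)
(l(-3 + 6)*(-3 + Q(-2)) + 288)**2 = (34*(-3 - 3/2) + 288)**2 = (34*(-9/2) + 288)**2 = (-153 + 288)**2 = 135**2 = 18225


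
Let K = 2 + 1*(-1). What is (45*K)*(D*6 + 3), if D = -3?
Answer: -675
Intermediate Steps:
K = 1 (K = 2 - 1 = 1)
(45*K)*(D*6 + 3) = (45*1)*(-3*6 + 3) = 45*(-18 + 3) = 45*(-15) = -675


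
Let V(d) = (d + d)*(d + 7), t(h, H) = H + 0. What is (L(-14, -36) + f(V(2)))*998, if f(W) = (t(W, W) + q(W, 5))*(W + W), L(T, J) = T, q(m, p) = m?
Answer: 5159660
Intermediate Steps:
t(h, H) = H
V(d) = 2*d*(7 + d) (V(d) = (2*d)*(7 + d) = 2*d*(7 + d))
f(W) = 4*W² (f(W) = (W + W)*(W + W) = (2*W)*(2*W) = 4*W²)
(L(-14, -36) + f(V(2)))*998 = (-14 + 4*(2*2*(7 + 2))²)*998 = (-14 + 4*(2*2*9)²)*998 = (-14 + 4*36²)*998 = (-14 + 4*1296)*998 = (-14 + 5184)*998 = 5170*998 = 5159660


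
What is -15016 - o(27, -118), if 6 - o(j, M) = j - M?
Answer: -14877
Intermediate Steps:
o(j, M) = 6 + M - j (o(j, M) = 6 - (j - M) = 6 + (M - j) = 6 + M - j)
-15016 - o(27, -118) = -15016 - (6 - 118 - 1*27) = -15016 - (6 - 118 - 27) = -15016 - 1*(-139) = -15016 + 139 = -14877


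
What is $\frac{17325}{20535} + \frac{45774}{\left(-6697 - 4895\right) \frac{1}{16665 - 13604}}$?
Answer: $- \frac{10655720567}{881636} \approx -12086.0$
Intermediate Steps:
$\frac{17325}{20535} + \frac{45774}{\left(-6697 - 4895\right) \frac{1}{16665 - 13604}} = 17325 \cdot \frac{1}{20535} + \frac{45774}{\left(-11592\right) \frac{1}{3061}} = \frac{1155}{1369} + \frac{45774}{\left(-11592\right) \frac{1}{3061}} = \frac{1155}{1369} + \frac{45774}{- \frac{11592}{3061}} = \frac{1155}{1369} + 45774 \left(- \frac{3061}{11592}\right) = \frac{1155}{1369} - \frac{7784123}{644} = - \frac{10655720567}{881636}$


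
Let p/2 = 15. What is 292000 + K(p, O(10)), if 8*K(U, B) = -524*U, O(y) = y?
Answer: 290035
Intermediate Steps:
p = 30 (p = 2*15 = 30)
K(U, B) = -131*U/2 (K(U, B) = (-524*U)/8 = -131*U/2)
292000 + K(p, O(10)) = 292000 - 131/2*30 = 292000 - 1965 = 290035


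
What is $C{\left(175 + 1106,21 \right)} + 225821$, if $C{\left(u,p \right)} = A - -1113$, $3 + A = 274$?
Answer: $227205$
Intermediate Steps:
$A = 271$ ($A = -3 + 274 = 271$)
$C{\left(u,p \right)} = 1384$ ($C{\left(u,p \right)} = 271 - -1113 = 271 + 1113 = 1384$)
$C{\left(175 + 1106,21 \right)} + 225821 = 1384 + 225821 = 227205$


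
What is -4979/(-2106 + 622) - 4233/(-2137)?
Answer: 16921895/3171308 ≈ 5.3359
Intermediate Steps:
-4979/(-2106 + 622) - 4233/(-2137) = -4979/(-1484) - 4233*(-1/2137) = -4979*(-1/1484) + 4233/2137 = 4979/1484 + 4233/2137 = 16921895/3171308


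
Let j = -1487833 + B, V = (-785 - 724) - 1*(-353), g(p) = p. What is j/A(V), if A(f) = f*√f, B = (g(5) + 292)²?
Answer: -174953*I/4913 ≈ -35.61*I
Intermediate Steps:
V = -1156 (V = -1509 + 353 = -1156)
B = 88209 (B = (5 + 292)² = 297² = 88209)
A(f) = f^(3/2)
j = -1399624 (j = -1487833 + 88209 = -1399624)
j/A(V) = -1399624*I/39304 = -174953*I/4913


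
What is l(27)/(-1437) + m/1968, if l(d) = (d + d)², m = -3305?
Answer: -3495991/942672 ≈ -3.7086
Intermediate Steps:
l(d) = 4*d² (l(d) = (2*d)² = 4*d²)
l(27)/(-1437) + m/1968 = (4*27²)/(-1437) - 3305/1968 = (4*729)*(-1/1437) - 3305*1/1968 = 2916*(-1/1437) - 3305/1968 = -972/479 - 3305/1968 = -3495991/942672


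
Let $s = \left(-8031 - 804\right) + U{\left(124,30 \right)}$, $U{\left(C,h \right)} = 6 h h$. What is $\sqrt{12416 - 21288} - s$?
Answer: $3435 + 2 i \sqrt{2218} \approx 3435.0 + 94.191 i$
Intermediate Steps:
$U{\left(C,h \right)} = 6 h^{2}$
$s = -3435$ ($s = \left(-8031 - 804\right) + 6 \cdot 30^{2} = -8835 + 6 \cdot 900 = -8835 + 5400 = -3435$)
$\sqrt{12416 - 21288} - s = \sqrt{12416 - 21288} - -3435 = \sqrt{-8872} + 3435 = 2 i \sqrt{2218} + 3435 = 3435 + 2 i \sqrt{2218}$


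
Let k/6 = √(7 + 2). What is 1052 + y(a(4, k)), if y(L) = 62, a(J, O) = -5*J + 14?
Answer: 1114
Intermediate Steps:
k = 18 (k = 6*√(7 + 2) = 6*√9 = 6*3 = 18)
a(J, O) = 14 - 5*J
1052 + y(a(4, k)) = 1052 + 62 = 1114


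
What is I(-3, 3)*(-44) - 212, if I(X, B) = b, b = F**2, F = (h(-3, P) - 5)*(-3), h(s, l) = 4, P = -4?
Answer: -608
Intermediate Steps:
F = 3 (F = (4 - 5)*(-3) = -1*(-3) = 3)
b = 9 (b = 3**2 = 9)
I(X, B) = 9
I(-3, 3)*(-44) - 212 = 9*(-44) - 212 = -396 - 212 = -608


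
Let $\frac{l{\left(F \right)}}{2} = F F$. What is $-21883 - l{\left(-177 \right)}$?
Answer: $-84541$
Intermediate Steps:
$l{\left(F \right)} = 2 F^{2}$ ($l{\left(F \right)} = 2 F F = 2 F^{2}$)
$-21883 - l{\left(-177 \right)} = -21883 - 2 \left(-177\right)^{2} = -21883 - 2 \cdot 31329 = -21883 - 62658 = -84541$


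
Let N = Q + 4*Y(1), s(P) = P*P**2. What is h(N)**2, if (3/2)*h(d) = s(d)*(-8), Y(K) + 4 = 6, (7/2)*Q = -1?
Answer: 705277476864/117649 ≈ 5.9948e+6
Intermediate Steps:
Q = -2/7 (Q = (2/7)*(-1) = -2/7 ≈ -0.28571)
Y(K) = 2 (Y(K) = -4 + 6 = 2)
s(P) = P**3
N = 54/7 (N = -2/7 + 4*2 = -2/7 + 8 = 54/7 ≈ 7.7143)
h(d) = -16*d**3/3 (h(d) = 2*(d**3*(-8))/3 = 2*(-8*d**3)/3 = -16*d**3/3)
h(N)**2 = (-16*(54/7)**3/3)**2 = (-16/3*157464/343)**2 = (-839808/343)**2 = 705277476864/117649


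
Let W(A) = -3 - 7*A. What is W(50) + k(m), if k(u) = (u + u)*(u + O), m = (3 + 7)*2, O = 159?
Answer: 6807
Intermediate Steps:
m = 20 (m = 10*2 = 20)
k(u) = 2*u*(159 + u) (k(u) = (u + u)*(u + 159) = (2*u)*(159 + u) = 2*u*(159 + u))
W(50) + k(m) = (-3 - 7*50) + 2*20*(159 + 20) = (-3 - 350) + 2*20*179 = -353 + 7160 = 6807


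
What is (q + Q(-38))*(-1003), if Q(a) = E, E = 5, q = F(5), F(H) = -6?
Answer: 1003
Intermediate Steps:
q = -6
Q(a) = 5
(q + Q(-38))*(-1003) = (-6 + 5)*(-1003) = -1*(-1003) = 1003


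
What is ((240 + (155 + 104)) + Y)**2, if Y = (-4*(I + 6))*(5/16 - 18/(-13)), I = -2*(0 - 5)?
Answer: 25755625/169 ≈ 1.5240e+5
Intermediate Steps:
I = 10 (I = -2*(-5) = 10)
Y = -1412/13 (Y = (-4*(10 + 6))*(5/16 - 18/(-13)) = (-4*16)*(5*(1/16) - 18*(-1/13)) = -64*(5/16 + 18/13) = -64*353/208 = -1412/13 ≈ -108.62)
((240 + (155 + 104)) + Y)**2 = ((240 + (155 + 104)) - 1412/13)**2 = ((240 + 259) - 1412/13)**2 = (499 - 1412/13)**2 = (5075/13)**2 = 25755625/169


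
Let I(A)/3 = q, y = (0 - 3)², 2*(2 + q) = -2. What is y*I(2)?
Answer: -81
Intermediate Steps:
q = -3 (q = -2 + (½)*(-2) = -2 - 1 = -3)
y = 9 (y = (-3)² = 9)
I(A) = -9 (I(A) = 3*(-3) = -9)
y*I(2) = 9*(-9) = -81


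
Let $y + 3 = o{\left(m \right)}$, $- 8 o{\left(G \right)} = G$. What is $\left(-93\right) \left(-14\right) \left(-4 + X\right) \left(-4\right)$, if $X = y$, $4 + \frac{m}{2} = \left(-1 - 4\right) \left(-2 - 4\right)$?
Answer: $70308$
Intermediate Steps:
$m = 52$ ($m = -8 + 2 \left(-1 - 4\right) \left(-2 - 4\right) = -8 + 2 \left(\left(-5\right) \left(-6\right)\right) = -8 + 2 \cdot 30 = -8 + 60 = 52$)
$o{\left(G \right)} = - \frac{G}{8}$
$y = - \frac{19}{2}$ ($y = -3 - \frac{13}{2} = - \frac{19}{2} \approx -9.5$)
$X = - \frac{19}{2} \approx -9.5$
$\left(-93\right) \left(-14\right) \left(-4 + X\right) \left(-4\right) = \left(-93\right) \left(-14\right) \left(-4 - \frac{19}{2}\right) \left(-4\right) = 1302 \left(\left(- \frac{27}{2}\right) \left(-4\right)\right) = 1302 \cdot 54 = 70308$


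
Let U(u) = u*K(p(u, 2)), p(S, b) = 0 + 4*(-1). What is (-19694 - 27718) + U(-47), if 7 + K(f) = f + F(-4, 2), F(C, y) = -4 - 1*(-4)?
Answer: -46895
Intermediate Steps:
p(S, b) = -4 (p(S, b) = 0 - 4 = -4)
F(C, y) = 0 (F(C, y) = -4 + 4 = 0)
K(f) = -7 + f (K(f) = -7 + (f + 0) = -7 + f)
U(u) = -11*u (U(u) = u*(-7 - 4) = u*(-11) = -11*u)
(-19694 - 27718) + U(-47) = (-19694 - 27718) - 11*(-47) = -47412 + 517 = -46895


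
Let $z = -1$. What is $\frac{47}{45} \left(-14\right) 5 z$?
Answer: $\frac{658}{9} \approx 73.111$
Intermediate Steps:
$\frac{47}{45} \left(-14\right) 5 z = \frac{47}{45} \left(-14\right) 5 \left(-1\right) = 47 \cdot \frac{1}{45} \left(-14\right) \left(-5\right) = \frac{47}{45} \left(-14\right) \left(-5\right) = \left(- \frac{658}{45}\right) \left(-5\right) = \frac{658}{9}$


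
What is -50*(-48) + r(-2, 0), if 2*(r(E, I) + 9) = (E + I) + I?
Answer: 2390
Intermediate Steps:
r(E, I) = -9 + I + E/2 (r(E, I) = -9 + ((E + I) + I)/2 = -9 + (E + 2*I)/2 = -9 + (I + E/2) = -9 + I + E/2)
-50*(-48) + r(-2, 0) = -50*(-48) + (-9 + 0 + (½)*(-2)) = 2400 + (-9 + 0 - 1) = 2400 - 10 = 2390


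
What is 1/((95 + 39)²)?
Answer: 1/17956 ≈ 5.5692e-5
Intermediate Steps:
1/((95 + 39)²) = 1/(134²) = 1/17956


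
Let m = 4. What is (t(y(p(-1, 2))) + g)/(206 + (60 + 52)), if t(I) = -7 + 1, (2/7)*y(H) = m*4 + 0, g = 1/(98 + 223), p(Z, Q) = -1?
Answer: -1925/102078 ≈ -0.018858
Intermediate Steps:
g = 1/321 ≈ 0.0031153
y(H) = 56 (y(H) = 7*(4*4 + 0)/2 = 7*(16 + 0)/2 = (7/2)*16 = 56)
t(I) = -6
(t(y(p(-1, 2))) + g)/(206 + (60 + 52)) = (-6 + 1/321)/(206 + (60 + 52)) = -1925/(321*(206 + 112)) = -1925/321/318 = -1925/321*1/318 = -1925/102078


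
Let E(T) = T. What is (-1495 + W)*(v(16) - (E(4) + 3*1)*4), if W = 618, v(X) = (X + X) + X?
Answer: -17540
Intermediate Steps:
v(X) = 3*X (v(X) = 2*X + X = 3*X)
(-1495 + W)*(v(16) - (E(4) + 3*1)*4) = (-1495 + 618)*(3*16 - (4 + 3*1)*4) = -877*(48 - (4 + 3)*4) = -877*(48 - 7*4) = -877*(48 - 1*28) = -877*(48 - 28) = -877*20 = -17540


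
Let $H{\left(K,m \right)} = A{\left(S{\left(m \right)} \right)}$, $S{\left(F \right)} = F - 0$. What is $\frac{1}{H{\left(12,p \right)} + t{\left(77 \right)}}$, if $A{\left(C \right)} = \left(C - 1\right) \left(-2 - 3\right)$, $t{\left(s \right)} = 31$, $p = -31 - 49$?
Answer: $\frac{1}{436} \approx 0.0022936$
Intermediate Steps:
$p = -80$
$S{\left(F \right)} = F$ ($S{\left(F \right)} = F + 0 = F$)
$A{\left(C \right)} = 5 - 5 C$ ($A{\left(C \right)} = \left(C - 1\right) \left(-5\right) = \left(-1 + C\right) \left(-5\right) = 5 - 5 C$)
$H{\left(K,m \right)} = 5 - 5 m$
$\frac{1}{H{\left(12,p \right)} + t{\left(77 \right)}} = \frac{1}{\left(5 - -400\right) + 31} = \frac{1}{\left(5 + 400\right) + 31} = \frac{1}{405 + 31} = \frac{1}{436}$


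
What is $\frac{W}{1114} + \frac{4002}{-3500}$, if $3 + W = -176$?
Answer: $- \frac{635591}{487375} \approx -1.3041$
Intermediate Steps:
$W = -179$ ($W = -3 - 176 = -179$)
$\frac{W}{1114} + \frac{4002}{-3500} = - \frac{179}{1114} + \frac{4002}{-3500} = \left(-179\right) \frac{1}{1114} + 4002 \left(- \frac{1}{3500}\right) = - \frac{179}{1114} - \frac{2001}{1750} = - \frac{635591}{487375}$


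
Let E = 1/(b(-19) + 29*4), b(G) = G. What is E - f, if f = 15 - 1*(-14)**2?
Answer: 17558/97 ≈ 181.01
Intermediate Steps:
f = -181 (f = 15 - 1*196 = 15 - 196 = -181)
E = 1/97 (E = 1/(-19 + 29*4) = 1/(-19 + 116) = 1/97 ≈ 0.010309)
E - f = 1/97 - 1*(-181) = 1/97 + 181 = 17558/97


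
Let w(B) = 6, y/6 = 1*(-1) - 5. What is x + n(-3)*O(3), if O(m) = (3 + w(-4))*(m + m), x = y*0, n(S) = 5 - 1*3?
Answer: 108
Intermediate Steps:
y = -36 (y = 6*(1*(-1) - 5) = 6*(-1 - 5) = 6*(-6) = -36)
n(S) = 2 (n(S) = 5 - 3 = 2)
x = 0 (x = -36*0 = 0)
O(m) = 18*m (O(m) = (3 + 6)*(m + m) = 9*(2*m) = 18*m)
x + n(-3)*O(3) = 0 + 2*(18*3) = 0 + 2*54 = 0 + 108 = 108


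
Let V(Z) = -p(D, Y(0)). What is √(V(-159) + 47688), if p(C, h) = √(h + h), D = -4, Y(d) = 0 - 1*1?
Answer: √(47688 - I*√2) ≈ 218.38 - 0.003*I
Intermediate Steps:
Y(d) = -1 (Y(d) = 0 - 1 = -1)
p(C, h) = √2*√h (p(C, h) = √(2*h) = √2*√h)
V(Z) = -I*√2 (V(Z) = -√2*√(-1) = -√2*I = -I*√2)
√(V(-159) + 47688) = √(-I*√2 + 47688) = √(47688 - I*√2)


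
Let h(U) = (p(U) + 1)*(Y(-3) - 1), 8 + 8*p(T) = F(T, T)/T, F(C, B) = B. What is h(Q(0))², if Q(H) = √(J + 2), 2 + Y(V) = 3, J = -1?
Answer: 0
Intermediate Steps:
Y(V) = 1 (Y(V) = -2 + 3 = 1)
p(T) = -7/8 (p(T) = -1 + (T/T)/8 = -1 + (⅛)*1 = -1 + ⅛ = -7/8)
Q(H) = 1 (Q(H) = √(-1 + 2) = √1 = 1)
h(U) = 0 (h(U) = (-7/8 + 1)*(1 - 1) = (⅛)*0 = 0)
h(Q(0))² = 0² = 0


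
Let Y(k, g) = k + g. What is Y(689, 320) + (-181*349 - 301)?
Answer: -62461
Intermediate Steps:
Y(k, g) = g + k
Y(689, 320) + (-181*349 - 301) = (320 + 689) + (-181*349 - 301) = 1009 + (-63169 - 301) = 1009 - 63470 = -62461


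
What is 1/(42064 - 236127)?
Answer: -1/194063 ≈ -5.1530e-6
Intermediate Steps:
1/(42064 - 236127) = 1/(-194063) = -1/194063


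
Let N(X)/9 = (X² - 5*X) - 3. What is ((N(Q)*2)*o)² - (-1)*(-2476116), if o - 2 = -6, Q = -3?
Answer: -189972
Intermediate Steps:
o = -4 (o = 2 - 6 = -4)
N(X) = -27 - 45*X + 9*X² (N(X) = 9*((X² - 5*X) - 3) = 9*(-3 + X² - 5*X) = -27 - 45*X + 9*X²)
((N(Q)*2)*o)² - (-1)*(-2476116) = (((-27 - 45*(-3) + 9*(-3)²)*2)*(-4))² - (-1)*(-2476116) = (((-27 + 135 + 9*9)*2)*(-4))² - 1*2476116 = (((-27 + 135 + 81)*2)*(-4))² - 2476116 = ((189*2)*(-4))² - 2476116 = (378*(-4))² - 2476116 = (-1512)² - 2476116 = 2286144 - 2476116 = -189972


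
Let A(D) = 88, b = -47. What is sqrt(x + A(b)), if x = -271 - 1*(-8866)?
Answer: sqrt(8683) ≈ 93.183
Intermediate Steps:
x = 8595 (x = -271 + 8866 = 8595)
sqrt(x + A(b)) = sqrt(8595 + 88) = sqrt(8683)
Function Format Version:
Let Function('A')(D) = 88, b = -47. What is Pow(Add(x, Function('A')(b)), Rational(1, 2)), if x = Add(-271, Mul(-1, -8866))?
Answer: Pow(8683, Rational(1, 2)) ≈ 93.183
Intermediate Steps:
x = 8595 (x = Add(-271, 8866) = 8595)
Pow(Add(x, Function('A')(b)), Rational(1, 2)) = Pow(Add(8595, 88), Rational(1, 2)) = Pow(8683, Rational(1, 2))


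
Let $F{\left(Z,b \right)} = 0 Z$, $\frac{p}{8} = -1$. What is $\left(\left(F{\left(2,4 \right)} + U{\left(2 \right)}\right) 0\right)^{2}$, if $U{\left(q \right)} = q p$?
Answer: $0$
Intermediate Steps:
$p = -8$ ($p = 8 \left(-1\right) = -8$)
$U{\left(q \right)} = - 8 q$ ($U{\left(q \right)} = q \left(-8\right) = - 8 q$)
$F{\left(Z,b \right)} = 0$
$\left(\left(F{\left(2,4 \right)} + U{\left(2 \right)}\right) 0\right)^{2} = \left(\left(0 - 16\right) 0\right)^{2} = \left(\left(-16\right) 0\right)^{2} = 0^{2} = 0$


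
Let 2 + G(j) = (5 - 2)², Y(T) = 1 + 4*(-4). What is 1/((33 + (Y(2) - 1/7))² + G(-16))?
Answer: 49/15968 ≈ 0.0030686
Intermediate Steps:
Y(T) = -15 (Y(T) = 1 - 16 = -15)
G(j) = 7 (G(j) = -2 + (5 - 2)² = -2 + 3² = -2 + 9 = 7)
1/((33 + (Y(2) - 1/7))² + G(-16)) = 1/((33 + (-15 - 1/7))² + 7) = 1/((33 + (-15 - 1*⅐))² + 7) = 1/((33 + (-15 - ⅐))² + 7) = 1/((33 - 106/7)² + 7) = 1/((125/7)² + 7) = 1/(15625/49 + 7) = 1/(15968/49) = 49/15968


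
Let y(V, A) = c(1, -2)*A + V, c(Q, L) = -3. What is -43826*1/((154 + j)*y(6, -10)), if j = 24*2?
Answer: -21913/3636 ≈ -6.0267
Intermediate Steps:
j = 48
y(V, A) = V - 3*A (y(V, A) = -3*A + V = V - 3*A)
-43826*1/((154 + j)*y(6, -10)) = -43826*1/((6 - 3*(-10))*(154 + 48)) = -43826*1/(202*(6 + 30)) = -43826/(202*36) = -43826/7272 = -43826*1/7272 = -21913/3636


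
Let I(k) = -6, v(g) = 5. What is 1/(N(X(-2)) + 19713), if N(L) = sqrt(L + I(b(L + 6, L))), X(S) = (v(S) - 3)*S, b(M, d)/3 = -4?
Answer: 19713/388602379 - I*sqrt(10)/388602379 ≈ 5.0728e-5 - 8.1376e-9*I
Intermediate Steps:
b(M, d) = -12 (b(M, d) = 3*(-4) = -12)
X(S) = 2*S (X(S) = (5 - 3)*S = 2*S)
N(L) = sqrt(-6 + L) (N(L) = sqrt(L - 6) = sqrt(-6 + L))
1/(N(X(-2)) + 19713) = 1/(sqrt(-6 + 2*(-2)) + 19713) = 1/(sqrt(-6 - 4) + 19713) = 1/(sqrt(-10) + 19713) = 1/(I*sqrt(10) + 19713) = 1/(19713 + I*sqrt(10))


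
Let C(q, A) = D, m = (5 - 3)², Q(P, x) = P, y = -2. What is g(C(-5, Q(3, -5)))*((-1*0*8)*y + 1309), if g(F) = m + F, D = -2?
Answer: 2618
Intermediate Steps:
m = 4 (m = 2² = 4)
C(q, A) = -2
g(F) = 4 + F
g(C(-5, Q(3, -5)))*((-1*0*8)*y + 1309) = (4 - 2)*((-1*0*8)*(-2) + 1309) = 2*((0*8)*(-2) + 1309) = 2*(0*(-2) + 1309) = 2*(0 + 1309) = 2*1309 = 2618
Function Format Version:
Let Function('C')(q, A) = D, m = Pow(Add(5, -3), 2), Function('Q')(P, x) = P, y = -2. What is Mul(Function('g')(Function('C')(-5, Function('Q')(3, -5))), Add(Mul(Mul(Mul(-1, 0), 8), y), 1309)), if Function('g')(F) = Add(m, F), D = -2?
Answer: 2618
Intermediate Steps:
m = 4 (m = Pow(2, 2) = 4)
Function('C')(q, A) = -2
Function('g')(F) = Add(4, F)
Mul(Function('g')(Function('C')(-5, Function('Q')(3, -5))), Add(Mul(Mul(Mul(-1, 0), 8), y), 1309)) = Mul(Add(4, -2), Add(Mul(Mul(Mul(-1, 0), 8), -2), 1309)) = Mul(2, Add(Mul(Mul(0, 8), -2), 1309)) = Mul(2, Add(Mul(0, -2), 1309)) = Mul(2, Add(0, 1309)) = Mul(2, 1309) = 2618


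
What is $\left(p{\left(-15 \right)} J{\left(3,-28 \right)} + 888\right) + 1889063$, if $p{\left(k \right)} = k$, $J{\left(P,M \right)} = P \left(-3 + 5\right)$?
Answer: $1889861$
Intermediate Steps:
$J{\left(P,M \right)} = 2 P$ ($J{\left(P,M \right)} = P 2 = 2 P$)
$\left(p{\left(-15 \right)} J{\left(3,-28 \right)} + 888\right) + 1889063 = \left(- 15 \cdot 2 \cdot 3 + 888\right) + 1889063 = \left(\left(-15\right) 6 + 888\right) + 1889063 = \left(-90 + 888\right) + 1889063 = 798 + 1889063 = 1889861$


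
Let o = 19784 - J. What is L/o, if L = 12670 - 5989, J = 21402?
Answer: -6681/1618 ≈ -4.1292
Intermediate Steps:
o = -1618 (o = 19784 - 1*21402 = 19784 - 21402 = -1618)
L = 6681
L/o = 6681/(-1618) = 6681*(-1/1618) = -6681/1618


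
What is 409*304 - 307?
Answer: 124029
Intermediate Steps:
409*304 - 307 = 124336 - 307 = 124029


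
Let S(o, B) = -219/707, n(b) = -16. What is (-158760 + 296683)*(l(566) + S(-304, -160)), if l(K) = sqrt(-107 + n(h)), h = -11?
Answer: -30205137/707 + 137923*I*sqrt(123) ≈ -42723.0 + 1.5296e+6*I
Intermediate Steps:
S(o, B) = -219/707 (S(o, B) = -219*1/707 = -219/707)
l(K) = I*sqrt(123) (l(K) = sqrt(-107 - 16) = sqrt(-123) = I*sqrt(123))
(-158760 + 296683)*(l(566) + S(-304, -160)) = (-158760 + 296683)*(I*sqrt(123) - 219/707) = 137923*(-219/707 + I*sqrt(123)) = -30205137/707 + 137923*I*sqrt(123)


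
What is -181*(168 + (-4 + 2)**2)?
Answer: -31132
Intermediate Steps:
-181*(168 + (-4 + 2)**2) = -181*(168 + (-2)**2) = -181*(168 + 4) = -181*172 = -31132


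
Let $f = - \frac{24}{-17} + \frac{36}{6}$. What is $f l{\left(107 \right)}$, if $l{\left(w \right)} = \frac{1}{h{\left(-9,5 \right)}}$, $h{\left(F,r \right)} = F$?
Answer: $- \frac{14}{17} \approx -0.82353$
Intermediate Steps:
$f = \frac{126}{17}$ ($f = \left(-24\right) \left(- \frac{1}{17}\right) + 36 \cdot \frac{1}{6} = \frac{24}{17} + 6 = \frac{126}{17} \approx 7.4118$)
$l{\left(w \right)} = - \frac{1}{9}$ ($l{\left(w \right)} = \frac{1}{-9} = - \frac{1}{9}$)
$f l{\left(107 \right)} = \frac{126}{17} \left(- \frac{1}{9}\right) = - \frac{14}{17}$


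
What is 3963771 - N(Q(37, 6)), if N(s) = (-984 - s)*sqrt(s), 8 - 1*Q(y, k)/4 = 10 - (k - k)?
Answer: 3963771 + 1952*I*sqrt(2) ≈ 3.9638e+6 + 2760.5*I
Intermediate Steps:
Q(y, k) = -8 (Q(y, k) = 32 - 4*(10 - (k - k)) = 32 - 4*(10 - 1*0) = 32 - 4*(10 + 0) = 32 - 4*10 = 32 - 40 = -8)
N(s) = sqrt(s)*(-984 - s)
3963771 - N(Q(37, 6)) = 3963771 - sqrt(-8)*(-984 - 1*(-8)) = 3963771 - 2*I*sqrt(2)*(-984 + 8) = 3963771 - 2*I*sqrt(2)*(-976) = 3963771 - (-1952)*I*sqrt(2) = 3963771 + 1952*I*sqrt(2)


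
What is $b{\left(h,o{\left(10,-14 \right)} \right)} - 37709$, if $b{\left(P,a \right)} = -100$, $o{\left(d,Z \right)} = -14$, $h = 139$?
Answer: $-37809$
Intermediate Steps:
$b{\left(h,o{\left(10,-14 \right)} \right)} - 37709 = -100 - 37709 = -37809$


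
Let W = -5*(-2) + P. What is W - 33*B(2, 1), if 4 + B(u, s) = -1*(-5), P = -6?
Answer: -29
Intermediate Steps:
B(u, s) = 1 (B(u, s) = -4 - 1*(-5) = -4 + 5 = 1)
W = 4 (W = -5*(-2) - 6 = 10 - 6 = 4)
W - 33*B(2, 1) = 4 - 33*1 = 4 - 33 = -29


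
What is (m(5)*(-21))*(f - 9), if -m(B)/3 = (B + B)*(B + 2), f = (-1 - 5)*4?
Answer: -145530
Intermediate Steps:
f = -24 (f = -6*4 = -24)
m(B) = -6*B*(2 + B) (m(B) = -3*(B + B)*(B + 2) = -3*2*B*(2 + B) = -6*B*(2 + B))
(m(5)*(-21))*(f - 9) = (-6*5*(2 + 5)*(-21))*(-24 - 9) = (-6*5*7*(-21))*(-33) = -210*(-21)*(-33) = 4410*(-33) = -145530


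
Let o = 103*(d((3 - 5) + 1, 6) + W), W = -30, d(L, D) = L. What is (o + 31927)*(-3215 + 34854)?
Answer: 909115026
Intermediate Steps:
o = -3193 (o = 103*(((3 - 5) + 1) - 30) = 103*((-2 + 1) - 30) = 103*(-1 - 30) = 103*(-31) = -3193)
(o + 31927)*(-3215 + 34854) = (-3193 + 31927)*(-3215 + 34854) = 28734*31639 = 909115026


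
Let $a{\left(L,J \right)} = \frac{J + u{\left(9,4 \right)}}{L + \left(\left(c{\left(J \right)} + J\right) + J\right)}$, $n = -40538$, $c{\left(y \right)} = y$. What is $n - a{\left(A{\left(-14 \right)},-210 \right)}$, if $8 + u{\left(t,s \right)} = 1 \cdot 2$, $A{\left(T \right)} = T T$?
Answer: $- \frac{8796854}{217} \approx -40539.0$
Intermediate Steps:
$A{\left(T \right)} = T^{2}$
$u{\left(t,s \right)} = -6$ ($u{\left(t,s \right)} = -8 + 1 \cdot 2 = -8 + 2 = -6$)
$a{\left(L,J \right)} = \frac{-6 + J}{L + 3 J}$ ($a{\left(L,J \right)} = \frac{J - 6}{L + \left(\left(J + J\right) + J\right)} = \frac{-6 + J}{L + \left(2 J + J\right)} = \frac{-6 + J}{L + 3 J}$)
$n - a{\left(A{\left(-14 \right)},-210 \right)} = -40538 - \frac{-6 - 210}{\left(-14\right)^{2} + 3 \left(-210\right)} = -40538 - \frac{1}{196 - 630} \left(-216\right) = -40538 - \frac{1}{-434} \left(-216\right) = -40538 - \left(- \frac{1}{434}\right) \left(-216\right) = -40538 - \frac{108}{217} = - \frac{8796854}{217}$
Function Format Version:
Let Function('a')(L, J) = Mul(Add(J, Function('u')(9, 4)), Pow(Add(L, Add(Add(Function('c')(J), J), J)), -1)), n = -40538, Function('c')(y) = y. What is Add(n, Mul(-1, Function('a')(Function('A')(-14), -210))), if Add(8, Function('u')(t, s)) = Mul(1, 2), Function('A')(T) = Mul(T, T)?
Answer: Rational(-8796854, 217) ≈ -40539.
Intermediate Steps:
Function('A')(T) = Pow(T, 2)
Function('u')(t, s) = -6 (Function('u')(t, s) = Add(-8, Mul(1, 2)) = Add(-8, 2) = -6)
Function('a')(L, J) = Mul(Pow(Add(L, Mul(3, J)), -1), Add(-6, J)) (Function('a')(L, J) = Mul(Add(J, -6), Pow(Add(L, Add(Add(J, J), J)), -1)) = Mul(Add(-6, J), Pow(Add(L, Add(Mul(2, J), J)), -1)) = Mul(Add(-6, J), Pow(Add(L, Mul(3, J)), -1)) = Mul(Pow(Add(L, Mul(3, J)), -1), Add(-6, J)))
Add(n, Mul(-1, Function('a')(Function('A')(-14), -210))) = Add(-40538, Mul(-1, Mul(Pow(Add(Pow(-14, 2), Mul(3, -210)), -1), Add(-6, -210)))) = Add(-40538, Mul(-1, Mul(Pow(Add(196, -630), -1), -216))) = Add(-40538, Mul(-1, Mul(Pow(-434, -1), -216))) = Add(-40538, Mul(-1, Mul(Rational(-1, 434), -216))) = Add(-40538, Mul(-1, Rational(108, 217))) = Add(-40538, Rational(-108, 217)) = Rational(-8796854, 217)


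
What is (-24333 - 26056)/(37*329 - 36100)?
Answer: 50389/23927 ≈ 2.1059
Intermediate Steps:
(-24333 - 26056)/(37*329 - 36100) = -50389/(12173 - 36100) = -50389/(-23927) = -50389*(-1/23927) = 50389/23927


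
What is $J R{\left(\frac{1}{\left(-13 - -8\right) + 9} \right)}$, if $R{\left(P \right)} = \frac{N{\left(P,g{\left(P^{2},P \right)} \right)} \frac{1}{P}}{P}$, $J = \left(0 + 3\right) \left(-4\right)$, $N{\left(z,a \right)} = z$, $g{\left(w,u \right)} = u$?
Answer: $-48$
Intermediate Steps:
$J = -12$ ($J = 3 \left(-4\right) = -12$)
$R{\left(P \right)} = \frac{1}{P}$ ($R{\left(P \right)} = \frac{P \frac{1}{P}}{P} = 1 \frac{1}{P} = \frac{1}{P}$)
$J R{\left(\frac{1}{\left(-13 - -8\right) + 9} \right)} = - \frac{12}{\frac{1}{\left(-13 - -8\right) + 9}} = - \frac{12}{\frac{1}{\left(-13 + 8\right) + 9}} = - \frac{12}{\frac{1}{-5 + 9}} = - \frac{12}{\frac{1}{4}} = - 12 \frac{1}{\frac{1}{4}} = \left(-12\right) 4 = -48$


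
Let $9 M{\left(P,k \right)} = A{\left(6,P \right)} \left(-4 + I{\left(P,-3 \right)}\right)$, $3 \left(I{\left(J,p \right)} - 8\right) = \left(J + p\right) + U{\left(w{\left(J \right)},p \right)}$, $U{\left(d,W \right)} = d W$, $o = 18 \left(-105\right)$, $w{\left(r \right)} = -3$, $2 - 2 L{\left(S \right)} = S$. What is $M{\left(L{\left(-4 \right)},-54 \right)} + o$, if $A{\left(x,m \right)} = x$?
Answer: $- \frac{5656}{3} \approx -1885.3$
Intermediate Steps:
$L{\left(S \right)} = 1 - \frac{S}{2}$
$o = -1890$
$U{\left(d,W \right)} = W d$
$I{\left(J,p \right)} = 8 - \frac{2 p}{3} + \frac{J}{3}$ ($I{\left(J,p \right)} = 8 + \frac{\left(J + p\right) + p \left(-3\right)}{3} = 8 + \frac{\left(J + p\right) - 3 p}{3} = 8 + \frac{J - 2 p}{3} = 8 + \left(- \frac{2 p}{3} + \frac{J}{3}\right) = 8 - \frac{2 p}{3} + \frac{J}{3}$)
$M{\left(P,k \right)} = 4 + \frac{2 P}{9}$ ($M{\left(P,k \right)} = \frac{6 \left(-4 + \left(8 - -2 + \frac{P}{3}\right)\right)}{9} = \frac{6 \left(-4 + \left(8 + 2 + \frac{P}{3}\right)\right)}{9} = \frac{6 \left(-4 + \left(10 + \frac{P}{3}\right)\right)}{9} = \frac{6 \left(6 + \frac{P}{3}\right)}{9} = \frac{36 + 2 P}{9} = 4 + \frac{2 P}{9}$)
$M{\left(L{\left(-4 \right)},-54 \right)} + o = \left(4 + \frac{2 \left(1 - -2\right)}{9}\right) - 1890 = \left(4 + \frac{2 \left(1 + 2\right)}{9}\right) - 1890 = \left(4 + \frac{2}{9} \cdot 3\right) - 1890 = \left(4 + \frac{2}{3}\right) - 1890 = \frac{14}{3} - 1890 = - \frac{5656}{3}$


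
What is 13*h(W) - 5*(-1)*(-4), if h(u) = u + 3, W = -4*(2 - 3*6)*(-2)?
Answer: -1645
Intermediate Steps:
W = -128 (W = -4*(2 - 18)*(-2) = -4*(-16)*(-2) = 64*(-2) = -128)
h(u) = 3 + u
13*h(W) - 5*(-1)*(-4) = 13*(3 - 128) - 5*(-1)*(-4) = 13*(-125) + 5*(-4) = -1625 - 20 = -1645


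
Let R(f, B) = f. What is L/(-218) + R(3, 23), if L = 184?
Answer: 235/109 ≈ 2.1560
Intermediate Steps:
L/(-218) + R(3, 23) = 184/(-218) + 3 = 184*(-1/218) + 3 = -92/109 + 3 = 235/109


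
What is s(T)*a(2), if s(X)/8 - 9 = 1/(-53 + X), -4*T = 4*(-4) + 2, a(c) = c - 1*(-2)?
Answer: 28448/99 ≈ 287.35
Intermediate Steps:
a(c) = 2 + c (a(c) = c + 2 = 2 + c)
T = 7/2 (T = -(4*(-4) + 2)/4 = -(-16 + 2)/4 = -1/4*(-14) = 7/2 ≈ 3.5000)
s(X) = 72 + 8/(-53 + X)
s(T)*a(2) = (8*(-476 + 9*(7/2))/(-53 + 7/2))*(2 + 2) = (8*(-476 + 63/2)/(-99/2))*4 = (8*(-2/99)*(-889/2))*4 = (7112/99)*4 = 28448/99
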